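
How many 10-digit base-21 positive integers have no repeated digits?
First digit: 20 choices (nonzero). Then descending: 20 × 20 × 19 × 18 × 17 × 16 × 15 × 14 × 13 × 12 = 1218986496000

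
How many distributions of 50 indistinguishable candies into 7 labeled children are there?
C(50+7-1, 7-1) = C(56, 6) = 32468436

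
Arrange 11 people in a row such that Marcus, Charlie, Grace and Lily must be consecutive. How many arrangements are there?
Treat the 4 as one block: (11-4+1)! × 4! = 40320 × 24 = 967680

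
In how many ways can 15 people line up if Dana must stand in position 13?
Fix one position: (15-1)! = 87178291200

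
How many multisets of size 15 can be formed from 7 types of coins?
C(15+7-1, 7-1) = C(21, 6) = 54264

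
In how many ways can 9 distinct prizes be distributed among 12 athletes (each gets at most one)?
P(12,9) = 12!/(12-9)! = 79833600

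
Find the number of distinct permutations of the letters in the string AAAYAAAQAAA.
11! / (1! × 9! × 1!) = 110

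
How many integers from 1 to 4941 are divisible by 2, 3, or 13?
⌊4941/2⌋+⌊4941/3⌋+⌊4941/13⌋ - ⌊4941/6⌋-⌊4941/26⌋-⌊4941/39⌋ + ⌊4941/78⌋ = 2470+1647+380 - 823-190-126 + 63 = 3421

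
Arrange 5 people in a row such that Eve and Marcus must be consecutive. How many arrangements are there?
Treat the 2 as one block: (5-2+1)! × 2! = 24 × 2 = 48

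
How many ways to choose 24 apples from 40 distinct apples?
C(40,24) = 40!/(24!×16!) = 62852101650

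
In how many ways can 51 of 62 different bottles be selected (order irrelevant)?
C(62,51) = 62!/(51!×11!) = 508271323092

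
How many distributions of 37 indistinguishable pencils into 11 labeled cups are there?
C(37+11-1, 11-1) = C(47, 10) = 5178066751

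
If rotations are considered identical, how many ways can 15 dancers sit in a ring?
Circular: fix one position, arrange the rest. (15-1)! = 87178291200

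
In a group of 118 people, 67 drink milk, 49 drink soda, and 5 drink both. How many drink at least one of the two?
|A∪B| = |A| + |B| - |A∩B| = 67 + 49 - 5 = 111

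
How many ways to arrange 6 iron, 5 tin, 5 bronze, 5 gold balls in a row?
21! / (6! × 5! × 5! × 5!) = 41064607584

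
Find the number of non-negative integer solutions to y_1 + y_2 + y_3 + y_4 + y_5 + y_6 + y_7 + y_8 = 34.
C(34+8-1, 8-1) = C(41, 7) = 22481940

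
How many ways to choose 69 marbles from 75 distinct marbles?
C(75,69) = 75!/(69!×6!) = 201359550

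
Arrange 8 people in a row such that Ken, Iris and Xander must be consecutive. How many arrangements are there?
Treat the 3 as one block: (8-3+1)! × 3! = 720 × 6 = 4320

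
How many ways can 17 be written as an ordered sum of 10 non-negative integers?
C(17+10-1, 10-1) = C(26, 9) = 3124550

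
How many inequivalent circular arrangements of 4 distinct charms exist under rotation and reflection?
(4-1)!/2 = 6/2 = 3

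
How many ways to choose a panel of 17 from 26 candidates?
C(26,17) = 26!/(17!×9!) = 3124550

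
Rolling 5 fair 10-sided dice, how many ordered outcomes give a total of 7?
Coefficient of x^7 in (x + x² + ... + x^10)^5. By inclusion-exclusion on dice exceeding 10: Σ_j (-1)^j C(5,j)·C(7-1-10j, 4) = C(5,0)·C(6,4) = 1·15 = 15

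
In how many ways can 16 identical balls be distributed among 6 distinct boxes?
C(16+6-1, 6-1) = C(21, 5) = 20349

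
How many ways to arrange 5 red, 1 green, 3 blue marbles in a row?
9! / (5! × 1! × 3!) = 504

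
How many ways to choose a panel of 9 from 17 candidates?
C(17,9) = 17!/(9!×8!) = 24310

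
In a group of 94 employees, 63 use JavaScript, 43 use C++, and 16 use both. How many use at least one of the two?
|A∪B| = |A| + |B| - |A∩B| = 63 + 43 - 16 = 90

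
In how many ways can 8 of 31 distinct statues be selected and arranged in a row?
P(31,8) = 31!/(31-8)! = 318073392000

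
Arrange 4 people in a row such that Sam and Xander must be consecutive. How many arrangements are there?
Treat the 2 as one block: (4-2+1)! × 2! = 6 × 2 = 12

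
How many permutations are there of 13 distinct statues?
13! = 6227020800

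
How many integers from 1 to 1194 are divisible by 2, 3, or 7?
⌊1194/2⌋+⌊1194/3⌋+⌊1194/7⌋ - ⌊1194/6⌋-⌊1194/14⌋-⌊1194/21⌋ + ⌊1194/42⌋ = 597+398+170 - 199-85-56 + 28 = 853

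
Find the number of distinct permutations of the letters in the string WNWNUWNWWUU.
11! / (5! × 3! × 3!) = 9240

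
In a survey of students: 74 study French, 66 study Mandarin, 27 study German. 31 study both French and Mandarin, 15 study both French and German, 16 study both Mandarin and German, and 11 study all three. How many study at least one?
|A∪B∪C| = 74+66+27-31-15-16+11 = 116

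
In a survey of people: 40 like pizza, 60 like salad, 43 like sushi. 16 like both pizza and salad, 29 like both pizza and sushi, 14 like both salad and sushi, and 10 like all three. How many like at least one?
|A∪B∪C| = 40+60+43-16-29-14+10 = 94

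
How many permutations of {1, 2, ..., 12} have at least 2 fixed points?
Exactly j fixed points: C(12,j)·!(12-j); sum over j ≥ 2 (derangement numbers via !m = (m-1)·(!(m-1) + !(m-2)): !0..!10 = 1, 0, 1, 2, 9, 44, 265, 1854, 14833, 133496, 1334961). Σ_{j=2}^{12} C(12,j)·!(12-j) = C(12,2)·!10 + C(12,3)·!9 + C(12,4)·!8 + C(12,5)·!7 + C(12,6)·!6 + C(12,7)·!5 + C(12,8)·!4 + C(12,9)·!3 + C(12,10)·!2 + C(12,11)·!1 + C(12,12)·!0 = 66·1334961 + 220·133496 + 495·14833 + 792·1854 + 924·265 + 792·44 + 495·9 + 220·2 + 66·1 + 12·0 + 1·1 = 126571919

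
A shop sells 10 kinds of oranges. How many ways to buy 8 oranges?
C(8+10-1, 10-1) = C(17, 9) = 24310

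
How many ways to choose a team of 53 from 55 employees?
C(55,53) = 55!/(53!×2!) = 1485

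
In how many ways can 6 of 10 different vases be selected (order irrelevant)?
C(10,6) = 10!/(6!×4!) = 210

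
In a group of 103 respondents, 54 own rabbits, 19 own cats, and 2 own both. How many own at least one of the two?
|A∪B| = |A| + |B| - |A∩B| = 54 + 19 - 2 = 71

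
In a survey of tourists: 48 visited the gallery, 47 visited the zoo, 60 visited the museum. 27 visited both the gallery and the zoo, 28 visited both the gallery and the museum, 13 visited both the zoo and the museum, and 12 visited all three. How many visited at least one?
|A∪B∪C| = 48+47+60-27-28-13+12 = 99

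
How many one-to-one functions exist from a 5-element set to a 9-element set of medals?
P(9,5) = 9!/(9-5)! = 15120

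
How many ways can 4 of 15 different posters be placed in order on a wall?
P(15,4) = 15!/(15-4)! = 32760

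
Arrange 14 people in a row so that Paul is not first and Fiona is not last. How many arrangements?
By inclusion-exclusion: 14! - 2×(14-1)! + (14-2)! = 87178291200 - 12454041600 + 479001600 = 75203251200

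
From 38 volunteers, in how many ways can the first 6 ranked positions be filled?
P(38,6) = 38!/(38-6)! = 1987690320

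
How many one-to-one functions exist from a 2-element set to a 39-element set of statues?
P(39,2) = 39!/(39-2)! = 1482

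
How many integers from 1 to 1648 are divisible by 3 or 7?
⌊1648/3⌋ + ⌊1648/7⌋ - ⌊1648/21⌋ = 549 + 235 - 78 = 706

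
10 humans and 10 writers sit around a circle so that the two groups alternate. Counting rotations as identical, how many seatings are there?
Fix one of the humans: (10-1)! ways for the remaining humans, × 10! ways for the writers = 362880 × 3628800 = 1316818944000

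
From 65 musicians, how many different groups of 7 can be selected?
C(65,7) = 65!/(7!×58!) = 696190560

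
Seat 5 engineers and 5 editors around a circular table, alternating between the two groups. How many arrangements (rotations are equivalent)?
Fix one of the engineers: (5-1)! ways for the remaining engineers, × 5! ways for the editors = 24 × 120 = 2880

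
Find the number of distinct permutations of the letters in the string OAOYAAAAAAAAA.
13! / (2! × 10! × 1!) = 858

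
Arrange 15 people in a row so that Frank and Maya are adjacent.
Treat as block: (15-1)! × 2! = 87178291200 × 2 = 174356582400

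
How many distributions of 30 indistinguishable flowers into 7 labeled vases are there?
C(30+7-1, 7-1) = C(36, 6) = 1947792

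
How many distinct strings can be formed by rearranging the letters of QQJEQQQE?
8! / (1! × 2! × 5!) = 168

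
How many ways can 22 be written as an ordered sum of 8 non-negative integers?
C(22+8-1, 8-1) = C(29, 7) = 1560780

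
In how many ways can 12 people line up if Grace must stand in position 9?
Fix one position: (12-1)! = 39916800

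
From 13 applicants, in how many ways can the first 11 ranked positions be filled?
P(13,11) = 13!/(13-11)! = 3113510400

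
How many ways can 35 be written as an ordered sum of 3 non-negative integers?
C(35+3-1, 3-1) = C(37, 2) = 666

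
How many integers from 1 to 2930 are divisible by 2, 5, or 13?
⌊2930/2⌋+⌊2930/5⌋+⌊2930/13⌋ - ⌊2930/10⌋-⌊2930/26⌋-⌊2930/65⌋ + ⌊2930/130⌋ = 1465+586+225 - 293-112-45 + 22 = 1848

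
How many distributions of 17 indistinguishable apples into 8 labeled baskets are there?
C(17+8-1, 8-1) = C(24, 7) = 346104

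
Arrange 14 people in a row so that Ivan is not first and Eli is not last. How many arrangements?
By inclusion-exclusion: 14! - 2×(14-1)! + (14-2)! = 87178291200 - 12454041600 + 479001600 = 75203251200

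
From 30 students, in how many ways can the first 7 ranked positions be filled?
P(30,7) = 30!/(30-7)! = 10260432000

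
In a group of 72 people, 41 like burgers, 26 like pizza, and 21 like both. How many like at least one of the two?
|A∪B| = |A| + |B| - |A∩B| = 41 + 26 - 21 = 46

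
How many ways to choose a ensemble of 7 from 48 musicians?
C(48,7) = 48!/(7!×41!) = 73629072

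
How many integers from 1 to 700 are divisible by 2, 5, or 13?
⌊700/2⌋+⌊700/5⌋+⌊700/13⌋ - ⌊700/10⌋-⌊700/26⌋-⌊700/65⌋ + ⌊700/130⌋ = 350+140+53 - 70-26-10 + 5 = 442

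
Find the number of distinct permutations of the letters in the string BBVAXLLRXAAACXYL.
16! / (3! × 4! × 1! × 1! × 1! × 3! × 2! × 1!) = 12108096000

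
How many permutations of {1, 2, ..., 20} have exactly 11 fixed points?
Choose the 11 fixed points C(20,11) = 167960, derange the rest: !9 = Σ_{j=0}^{9} (-1)^j·9!/j! = 362880 - 362880 + 181440 - 60480 + 15120 - 3024 + 504 - 72 + 9 - 1 = 133496. Product = 167960 × 133496 = 22421988160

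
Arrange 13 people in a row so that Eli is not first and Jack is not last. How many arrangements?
By inclusion-exclusion: 13! - 2×(13-1)! + (13-2)! = 6227020800 - 958003200 + 39916800 = 5308934400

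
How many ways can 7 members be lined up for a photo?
7! = 5040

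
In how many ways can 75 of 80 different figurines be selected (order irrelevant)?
C(80,75) = 80!/(75!×5!) = 24040016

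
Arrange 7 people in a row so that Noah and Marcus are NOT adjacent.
Total - adjacent = 7! - (7-1)!×2 = 5040 - 1440 = 3600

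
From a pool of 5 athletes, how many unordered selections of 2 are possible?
C(5,2) = 5!/(2!×3!) = 10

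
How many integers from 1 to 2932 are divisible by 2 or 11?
⌊2932/2⌋ + ⌊2932/11⌋ - ⌊2932/22⌋ = 1466 + 266 - 133 = 1599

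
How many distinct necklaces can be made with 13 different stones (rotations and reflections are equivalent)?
(13-1)!/2 = 479001600/2 = 239500800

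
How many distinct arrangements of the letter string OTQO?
4! / (2! × 1! × 1!) = 12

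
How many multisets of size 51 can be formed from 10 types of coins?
C(51+10-1, 10-1) = C(60, 9) = 14783142660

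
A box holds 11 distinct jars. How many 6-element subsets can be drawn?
C(11,6) = 11!/(6!×5!) = 462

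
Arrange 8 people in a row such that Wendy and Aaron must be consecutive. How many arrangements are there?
Treat the 2 as one block: (8-2+1)! × 2! = 5040 × 2 = 10080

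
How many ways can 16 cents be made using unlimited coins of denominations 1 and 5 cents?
Coefficient of x^16 in 1/(1-x^1) · 1/(1-x^5). Use j coins of 5 for j = 0..⌊16/5⌋ = 3, the rest in 1s: 3 + 1 = 4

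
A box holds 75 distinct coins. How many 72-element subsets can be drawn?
C(75,72) = 75!/(72!×3!) = 67525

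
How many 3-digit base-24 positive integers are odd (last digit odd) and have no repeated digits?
Last∈{1,3,5,7,9,11,13,15,17,19,21,23}. Last=0: 0. Last nonzero: 12×22×P(22,1) = 5808. Total = 5808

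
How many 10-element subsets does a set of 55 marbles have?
C(55,10) = 55!/(10!×45!) = 29248649430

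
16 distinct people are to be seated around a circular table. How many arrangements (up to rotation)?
Circular: fix one position, arrange the rest. (16-1)! = 1307674368000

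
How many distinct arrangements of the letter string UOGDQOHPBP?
10! / (1! × 2! × 1! × 1! × 1! × 2! × 1! × 1!) = 907200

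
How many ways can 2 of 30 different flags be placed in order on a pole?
P(30,2) = 30!/(30-2)! = 870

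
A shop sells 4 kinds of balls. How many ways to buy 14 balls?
C(14+4-1, 4-1) = C(17, 3) = 680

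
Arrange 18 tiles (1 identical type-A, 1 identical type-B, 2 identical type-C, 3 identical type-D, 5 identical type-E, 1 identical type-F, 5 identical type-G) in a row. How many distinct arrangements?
18! / (1! × 1! × 2! × 3! × 5! × 1! × 5!) = 37050773760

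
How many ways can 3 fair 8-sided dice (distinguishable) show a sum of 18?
Coefficient of x^18 in (x + x² + ... + x^8)^3. By inclusion-exclusion on dice exceeding 8: Σ_j (-1)^j C(3,j)·C(18-1-8j, 2) = C(3,0)·C(17,2) - C(3,1)·C(9,2) = 1·136 - 3·36 = 28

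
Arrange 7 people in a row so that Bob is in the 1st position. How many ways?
Fix one position: (7-1)! = 720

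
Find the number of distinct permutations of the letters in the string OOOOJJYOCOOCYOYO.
16! / (2! × 9! × 3! × 2!) = 2402400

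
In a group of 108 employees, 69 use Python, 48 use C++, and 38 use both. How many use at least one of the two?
|A∪B| = |A| + |B| - |A∩B| = 69 + 48 - 38 = 79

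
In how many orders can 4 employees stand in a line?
4! = 24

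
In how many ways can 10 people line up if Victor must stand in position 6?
Fix one position: (10-1)! = 362880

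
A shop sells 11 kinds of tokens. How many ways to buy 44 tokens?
C(44+11-1, 11-1) = C(54, 10) = 23930713170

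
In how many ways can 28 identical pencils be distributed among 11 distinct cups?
C(28+11-1, 11-1) = C(38, 10) = 472733756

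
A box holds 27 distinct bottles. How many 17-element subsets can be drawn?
C(27,17) = 27!/(17!×10!) = 8436285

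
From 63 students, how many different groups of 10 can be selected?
C(63,10) = 63!/(10!×53!) = 127805525001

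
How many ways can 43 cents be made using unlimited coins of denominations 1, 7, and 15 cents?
Coefficient of x^43 in 1/(1-x^1) · 1/(1-x^7) · 1/(1-x^15). Case on j = number of 15-cent coins (j = 0..2); remainder r = 43 - 15j is made from {1,7} in ⌊r/7⌋+1 ways. r = 43, 28, 13 → 7 + 5 + 2 = 14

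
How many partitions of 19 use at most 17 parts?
By conjugation, equals partitions of 19 into parts ≤ 17. Let r_j(i) = number of partitions of i into parts ≤ j, for i = 0..19. r_1(i) = 1 for all i; r_j(i) = r_{j-1}(i) + r_j(i-j). Rows j = 2..17: ≤2: 1 1 2 2 3 3 4 4 5 5 6 6 7 7 8 8 9 9 10 10; ≤3: 1 1 2 3 4 5 7 8 10 12 14 16 19 21 24 27 30 33 37 40; ≤4: 1 1 2 3 5 6 9 11 15 18 23 27 34 39 47 54 64 72 84 94; ≤5: 1 1 2 3 5 7 10 13 18 23 30 37 47 57 70 84 101 119 141 164; ≤6: 1 1 2 3 5 7 11 14 20 26 35 44 58 71 90 110 136 163 199 235; ≤7: 1 1 2 3 5 7 11 15 21 28 38 49 65 82 105 131 164 201 248 300; ≤8: 1 1 2 3 5 7 11 15 22 29 40 52 70 89 116 146 186 230 288 352; ≤9: 1 1 2 3 5 7 11 15 22 30 41 54 73 94 123 157 201 252 318 393; ≤10: 1 1 2 3 5 7 11 15 22 30 42 55 75 97 128 164 212 267 340 423; ≤11: 1 1 2 3 5 7 11 15 22 30 42 56 76 99 131 169 219 278 355 445; ≤12: 1 1 2 3 5 7 11 15 22 30 42 56 77 100 133 172 224 285 366 460; ≤13: 1 1 2 3 5 7 11 15 22 30 42 56 77 101 134 174 227 290 373 471; ≤14: 1 1 2 3 5 7 11 15 22 30 42 56 77 101 135 175 229 293 378 478; ≤15: 1 1 2 3 5 7 11 15 22 30 42 56 77 101 135 176 230 295 381 483; ≤16: 1 1 2 3 5 7 11 15 22 30 42 56 77 101 135 176 231 296 383 486; ≤17: 1 1 2 3 5 7 11 15 22 30 42 56 77 101 135 176 231 297 384 488. r_17(19) = 488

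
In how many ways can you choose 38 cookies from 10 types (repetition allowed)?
C(38+10-1, 10-1) = C(47, 9) = 1362649145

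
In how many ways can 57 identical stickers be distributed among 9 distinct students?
C(57+9-1, 9-1) = C(65, 8) = 5047381560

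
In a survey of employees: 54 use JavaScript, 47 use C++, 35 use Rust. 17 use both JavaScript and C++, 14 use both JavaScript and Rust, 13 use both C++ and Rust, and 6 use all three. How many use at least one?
|A∪B∪C| = 54+47+35-17-14-13+6 = 98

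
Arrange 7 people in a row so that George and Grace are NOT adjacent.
Total - adjacent = 7! - (7-1)!×2 = 5040 - 1440 = 3600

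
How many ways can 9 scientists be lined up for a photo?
9! = 362880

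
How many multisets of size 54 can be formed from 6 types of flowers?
C(54+6-1, 6-1) = C(59, 5) = 5006386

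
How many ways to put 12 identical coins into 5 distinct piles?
C(12+5-1, 5-1) = C(16, 4) = 1820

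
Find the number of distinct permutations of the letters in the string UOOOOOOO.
8! / (1! × 7!) = 8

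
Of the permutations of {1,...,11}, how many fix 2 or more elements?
Exactly j fixed points: C(11,j)·!(11-j); sum over j ≥ 2 (derangement numbers via !m = (m-1)·(!(m-1) + !(m-2)): !0..!9 = 1, 0, 1, 2, 9, 44, 265, 1854, 14833, 133496). Σ_{j=2}^{11} C(11,j)·!(11-j) = C(11,2)·!9 + C(11,3)·!8 + C(11,4)·!7 + C(11,5)·!6 + C(11,6)·!5 + C(11,7)·!4 + C(11,8)·!3 + C(11,9)·!2 + C(11,10)·!1 + C(11,11)·!0 = 55·133496 + 165·14833 + 330·1854 + 462·265 + 462·44 + 330·9 + 165·2 + 55·1 + 11·0 + 1·1 = 10547659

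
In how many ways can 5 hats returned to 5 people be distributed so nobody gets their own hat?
!5 = Σ_{j=0}^{5} (-1)^j·5!/j! = 120 - 120 + 60 - 20 + 5 - 1 = 44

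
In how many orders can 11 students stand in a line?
11! = 39916800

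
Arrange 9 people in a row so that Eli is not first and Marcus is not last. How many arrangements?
By inclusion-exclusion: 9! - 2×(9-1)! + (9-2)! = 362880 - 80640 + 5040 = 287280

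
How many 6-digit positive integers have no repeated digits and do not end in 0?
Last digit: 9 nonzero choices. First digit: 8 (nonzero, ≠last). Middle 4: P(8,4) = 1680. Total = 120960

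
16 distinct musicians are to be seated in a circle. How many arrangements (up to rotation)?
Circular: fix one position, arrange the rest. (16-1)! = 1307674368000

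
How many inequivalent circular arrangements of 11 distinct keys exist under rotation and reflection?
(11-1)!/2 = 3628800/2 = 1814400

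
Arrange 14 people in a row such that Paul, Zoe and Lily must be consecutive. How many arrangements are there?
Treat the 3 as one block: (14-3+1)! × 3! = 479001600 × 6 = 2874009600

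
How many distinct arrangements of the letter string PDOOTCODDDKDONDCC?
17! / (4! × 1! × 1! × 6! × 1! × 3! × 1!) = 3430627200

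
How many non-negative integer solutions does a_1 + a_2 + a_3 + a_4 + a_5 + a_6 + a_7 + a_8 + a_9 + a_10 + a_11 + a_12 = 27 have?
C(27+12-1, 12-1) = C(38, 11) = 1203322288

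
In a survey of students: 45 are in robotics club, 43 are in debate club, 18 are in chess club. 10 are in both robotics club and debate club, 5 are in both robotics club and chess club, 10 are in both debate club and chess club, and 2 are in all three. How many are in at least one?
|A∪B∪C| = 45+43+18-10-5-10+2 = 83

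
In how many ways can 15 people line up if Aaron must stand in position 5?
Fix one position: (15-1)! = 87178291200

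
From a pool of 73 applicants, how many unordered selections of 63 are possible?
C(73,63) = 73!/(63!×10!) = 621324937376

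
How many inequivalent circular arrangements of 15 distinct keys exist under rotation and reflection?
(15-1)!/2 = 87178291200/2 = 43589145600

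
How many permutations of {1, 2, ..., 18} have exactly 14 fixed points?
Choose the 14 fixed points C(18,14) = 3060, derange the rest: !4 = Σ_{j=0}^{4} (-1)^j·4!/j! = 24 - 24 + 12 - 4 + 1 = 9. Product = 3060 × 9 = 27540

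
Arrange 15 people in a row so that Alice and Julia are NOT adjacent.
Total - adjacent = 15! - (15-1)!×2 = 1307674368000 - 174356582400 = 1133317785600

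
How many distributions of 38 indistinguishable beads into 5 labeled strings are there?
C(38+5-1, 5-1) = C(42, 4) = 111930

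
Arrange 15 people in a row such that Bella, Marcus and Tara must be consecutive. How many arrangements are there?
Treat the 3 as one block: (15-3+1)! × 3! = 6227020800 × 6 = 37362124800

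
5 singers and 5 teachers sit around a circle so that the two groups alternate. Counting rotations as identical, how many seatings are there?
Fix one of the singers: (5-1)! ways for the remaining singers, × 5! ways for the teachers = 24 × 120 = 2880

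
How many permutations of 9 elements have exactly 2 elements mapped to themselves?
Choose the 2 fixed points C(9,2) = 36, derange the rest: !7 = Σ_{j=0}^{7} (-1)^j·7!/j! = 5040 - 5040 + 2520 - 840 + 210 - 42 + 7 - 1 = 1854. Product = 36 × 1854 = 66744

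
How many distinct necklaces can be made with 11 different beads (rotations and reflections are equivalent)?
(11-1)!/2 = 3628800/2 = 1814400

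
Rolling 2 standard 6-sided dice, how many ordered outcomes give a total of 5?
Coefficient of x^5 in (x + x² + ... + x^6)^2. By inclusion-exclusion on dice exceeding 6: Σ_j (-1)^j C(2,j)·C(5-1-6j, 1) = C(2,0)·C(4,1) = 1·4 = 4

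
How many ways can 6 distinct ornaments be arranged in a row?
6! = 720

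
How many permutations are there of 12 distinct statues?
12! = 479001600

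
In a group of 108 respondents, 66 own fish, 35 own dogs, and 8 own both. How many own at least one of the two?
|A∪B| = |A| + |B| - |A∩B| = 66 + 35 - 8 = 93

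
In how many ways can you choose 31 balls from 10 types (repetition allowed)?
C(31+10-1, 10-1) = C(40, 9) = 273438880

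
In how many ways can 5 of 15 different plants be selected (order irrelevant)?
C(15,5) = 15!/(5!×10!) = 3003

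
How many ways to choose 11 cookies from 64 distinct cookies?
C(64,11) = 64!/(11!×53!) = 743595781824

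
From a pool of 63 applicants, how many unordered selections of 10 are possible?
C(63,10) = 63!/(10!×53!) = 127805525001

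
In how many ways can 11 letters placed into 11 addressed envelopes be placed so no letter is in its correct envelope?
!11 = Σ_{j=0}^{11} (-1)^j·11!/j! = 39916800 - 39916800 + 19958400 - 6652800 + 1663200 - 332640 + 55440 - 7920 + 990 - 110 + 11 - 1 = 14684570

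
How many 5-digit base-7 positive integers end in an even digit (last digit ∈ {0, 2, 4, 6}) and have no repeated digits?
Last∈{0,2,4,6}. Last=0: 360. Last nonzero: 3×5×P(5,3) = 900. Total = 1260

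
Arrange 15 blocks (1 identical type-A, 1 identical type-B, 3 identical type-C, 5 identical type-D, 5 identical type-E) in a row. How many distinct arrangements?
15! / (1! × 1! × 3! × 5! × 5!) = 15135120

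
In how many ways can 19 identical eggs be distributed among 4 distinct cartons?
C(19+4-1, 4-1) = C(22, 3) = 1540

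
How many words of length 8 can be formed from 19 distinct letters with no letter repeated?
P(19,8) = 19!/(19-8)! = 3047466240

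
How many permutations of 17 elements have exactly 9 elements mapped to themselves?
Choose the 9 fixed points C(17,9) = 24310, derange the rest: !8 = Σ_{j=0}^{8} (-1)^j·8!/j! = 40320 - 40320 + 20160 - 6720 + 1680 - 336 + 56 - 8 + 1 = 14833. Product = 24310 × 14833 = 360590230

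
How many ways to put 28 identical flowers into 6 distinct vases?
C(28+6-1, 6-1) = C(33, 5) = 237336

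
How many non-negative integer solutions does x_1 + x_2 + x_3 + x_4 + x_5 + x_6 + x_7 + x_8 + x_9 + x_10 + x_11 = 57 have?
C(57+11-1, 11-1) = C(67, 10) = 247994680648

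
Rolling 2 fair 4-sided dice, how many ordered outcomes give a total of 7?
Coefficient of x^7 in (x + x² + ... + x^4)^2. By inclusion-exclusion on dice exceeding 4: Σ_j (-1)^j C(2,j)·C(7-1-4j, 1) = C(2,0)·C(6,1) - C(2,1)·C(2,1) = 1·6 - 2·2 = 2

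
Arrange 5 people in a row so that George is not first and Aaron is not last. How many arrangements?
By inclusion-exclusion: 5! - 2×(5-1)! + (5-2)! = 120 - 48 + 6 = 78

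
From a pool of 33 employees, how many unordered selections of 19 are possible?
C(33,19) = 33!/(19!×14!) = 818809200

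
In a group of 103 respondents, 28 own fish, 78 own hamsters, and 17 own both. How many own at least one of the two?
|A∪B| = |A| + |B| - |A∩B| = 28 + 78 - 17 = 89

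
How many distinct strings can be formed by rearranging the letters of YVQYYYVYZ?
9! / (1! × 1! × 5! × 2!) = 1512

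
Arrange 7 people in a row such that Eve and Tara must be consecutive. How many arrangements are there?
Treat the 2 as one block: (7-2+1)! × 2! = 720 × 2 = 1440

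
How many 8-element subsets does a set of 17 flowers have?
C(17,8) = 17!/(8!×9!) = 24310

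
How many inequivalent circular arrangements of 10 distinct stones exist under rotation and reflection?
(10-1)!/2 = 362880/2 = 181440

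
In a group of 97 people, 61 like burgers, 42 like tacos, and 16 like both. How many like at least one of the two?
|A∪B| = |A| + |B| - |A∩B| = 61 + 42 - 16 = 87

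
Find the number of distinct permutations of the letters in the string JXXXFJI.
7! / (3! × 1! × 1! × 2!) = 420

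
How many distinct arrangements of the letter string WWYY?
4! / (2! × 2!) = 6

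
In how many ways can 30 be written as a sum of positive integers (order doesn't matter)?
Pentagonal recurrence p(n) = p(n-1) + p(n-2) - p(n-5) - p(n-7) + p(n-12) + p(n-15) - ... gives p(0..29) = 1, 1, 2, 3, 5, 7, 11, 15, 22, 30, 42, 56, 77, 101, 135, 176, 231, 297, 385, 490, 627, 792, 1002, 1255, 1575, 1958, 2436, 3010, 3718, 4565. p(30) = p(29) + p(28) - p(25) - p(23) + p(18) + p(15) - p(8) - p(4) = 4565 + 3718 - 1958 - 1255 + 385 + 176 - 22 - 5 = 5604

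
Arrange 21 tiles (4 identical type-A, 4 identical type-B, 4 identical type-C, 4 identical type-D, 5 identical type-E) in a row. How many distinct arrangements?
21! / (4! × 4! × 4! × 4! × 5!) = 1283268987000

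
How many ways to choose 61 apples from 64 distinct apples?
C(64,61) = 64!/(61!×3!) = 41664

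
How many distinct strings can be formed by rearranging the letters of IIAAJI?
6! / (3! × 2! × 1!) = 60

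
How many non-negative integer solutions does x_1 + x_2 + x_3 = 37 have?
C(37+3-1, 3-1) = C(39, 2) = 741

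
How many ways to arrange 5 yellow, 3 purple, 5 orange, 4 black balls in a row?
17! / (5! × 3! × 5! × 4!) = 171531360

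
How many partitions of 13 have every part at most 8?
Let r_j(i) = number of partitions of i into parts ≤ j, for i = 0..13. r_1(i) = 1 for all i; r_j(i) = r_{j-1}(i) + r_j(i-j). Rows j = 2..8: ≤2: 1 1 2 2 3 3 4 4 5 5 6 6 7 7; ≤3: 1 1 2 3 4 5 7 8 10 12 14 16 19 21; ≤4: 1 1 2 3 5 6 9 11 15 18 23 27 34 39; ≤5: 1 1 2 3 5 7 10 13 18 23 30 37 47 57; ≤6: 1 1 2 3 5 7 11 14 20 26 35 44 58 71; ≤7: 1 1 2 3 5 7 11 15 21 28 38 49 65 82; ≤8: 1 1 2 3 5 7 11 15 22 29 40 52 70 89. r_8(13) = 89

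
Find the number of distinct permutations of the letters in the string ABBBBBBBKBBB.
12! / (10! × 1! × 1!) = 132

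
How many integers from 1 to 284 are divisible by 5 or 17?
⌊284/5⌋ + ⌊284/17⌋ - ⌊284/85⌋ = 56 + 16 - 3 = 69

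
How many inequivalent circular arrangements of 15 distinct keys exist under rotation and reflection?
(15-1)!/2 = 87178291200/2 = 43589145600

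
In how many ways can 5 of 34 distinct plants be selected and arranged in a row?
P(34,5) = 34!/(34-5)! = 33390720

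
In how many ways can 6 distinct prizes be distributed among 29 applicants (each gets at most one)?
P(29,6) = 29!/(29-6)! = 342014400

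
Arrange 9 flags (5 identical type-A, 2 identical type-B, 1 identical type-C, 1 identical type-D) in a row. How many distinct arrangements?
9! / (5! × 2! × 1! × 1!) = 1512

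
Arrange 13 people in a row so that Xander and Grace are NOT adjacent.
Total - adjacent = 13! - (13-1)!×2 = 6227020800 - 958003200 = 5269017600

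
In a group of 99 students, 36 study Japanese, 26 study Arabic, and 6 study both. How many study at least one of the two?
|A∪B| = |A| + |B| - |A∩B| = 36 + 26 - 6 = 56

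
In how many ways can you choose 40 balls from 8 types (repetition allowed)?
C(40+8-1, 8-1) = C(47, 7) = 62891499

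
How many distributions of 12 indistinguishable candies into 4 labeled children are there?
C(12+4-1, 4-1) = C(15, 3) = 455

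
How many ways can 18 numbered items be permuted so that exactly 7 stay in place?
Choose the 7 fixed points C(18,7) = 31824, derange the rest: !11 = Σ_{j=0}^{11} (-1)^j·11!/j! = 39916800 - 39916800 + 19958400 - 6652800 + 1663200 - 332640 + 55440 - 7920 + 990 - 110 + 11 - 1 = 14684570. Product = 31824 × 14684570 = 467321755680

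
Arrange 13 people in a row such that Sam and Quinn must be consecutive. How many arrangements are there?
Treat the 2 as one block: (13-2+1)! × 2! = 479001600 × 2 = 958003200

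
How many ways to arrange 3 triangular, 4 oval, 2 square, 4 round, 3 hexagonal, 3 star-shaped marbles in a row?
19! / (3! × 4! × 2! × 4! × 3! × 3!) = 488864376000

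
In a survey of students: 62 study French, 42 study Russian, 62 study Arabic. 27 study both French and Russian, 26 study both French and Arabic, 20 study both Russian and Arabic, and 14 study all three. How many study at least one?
|A∪B∪C| = 62+42+62-27-26-20+14 = 107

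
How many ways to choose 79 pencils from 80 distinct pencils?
C(80,79) = 80!/(79!×1!) = 80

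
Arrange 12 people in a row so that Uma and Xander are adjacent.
Treat as block: (12-1)! × 2! = 39916800 × 2 = 79833600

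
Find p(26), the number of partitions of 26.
Pentagonal recurrence p(n) = p(n-1) + p(n-2) - p(n-5) - p(n-7) + p(n-12) + p(n-15) - ... gives p(0..25) = 1, 1, 2, 3, 5, 7, 11, 15, 22, 30, 42, 56, 77, 101, 135, 176, 231, 297, 385, 490, 627, 792, 1002, 1255, 1575, 1958. p(26) = p(25) + p(24) - p(21) - p(19) + p(14) + p(11) - p(4) - p(0) = 1958 + 1575 - 792 - 490 + 135 + 56 - 5 - 1 = 2436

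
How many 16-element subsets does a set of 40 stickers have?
C(40,16) = 40!/(16!×24!) = 62852101650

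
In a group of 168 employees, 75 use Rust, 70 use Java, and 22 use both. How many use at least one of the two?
|A∪B| = |A| + |B| - |A∩B| = 75 + 70 - 22 = 123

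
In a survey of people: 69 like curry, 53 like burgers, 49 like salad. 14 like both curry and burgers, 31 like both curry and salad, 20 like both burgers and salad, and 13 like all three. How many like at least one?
|A∪B∪C| = 69+53+49-14-31-20+13 = 119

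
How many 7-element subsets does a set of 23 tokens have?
C(23,7) = 23!/(7!×16!) = 245157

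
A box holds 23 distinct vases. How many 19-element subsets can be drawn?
C(23,19) = 23!/(19!×4!) = 8855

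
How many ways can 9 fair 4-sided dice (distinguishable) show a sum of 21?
Coefficient of x^21 in (x + x² + ... + x^4)^9. By inclusion-exclusion on dice exceeding 4: Σ_j (-1)^j C(9,j)·C(21-1-4j, 8) = C(9,0)·C(20,8) - C(9,1)·C(16,8) + C(9,2)·C(12,8) - C(9,3)·C(8,8) = 1·125970 - 9·12870 + 36·495 - 84·1 = 27876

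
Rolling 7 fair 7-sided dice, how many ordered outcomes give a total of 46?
Coefficient of x^46 in (x + x² + ... + x^7)^7. By inclusion-exclusion on dice exceeding 7: Σ_j (-1)^j C(7,j)·C(46-1-7j, 6) = C(7,0)·C(45,6) - C(7,1)·C(38,6) + C(7,2)·C(31,6) - C(7,3)·C(24,6) + C(7,4)·C(17,6) - C(7,5)·C(10,6) = 1·8145060 - 7·2760681 + 21·736281 - 35·134596 + 35·12376 - 21·210 = 84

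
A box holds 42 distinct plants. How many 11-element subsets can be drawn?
C(42,11) = 42!/(11!×31!) = 4280561376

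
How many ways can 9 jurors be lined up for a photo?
9! = 362880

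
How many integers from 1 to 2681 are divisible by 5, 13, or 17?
⌊2681/5⌋+⌊2681/13⌋+⌊2681/17⌋ - ⌊2681/65⌋-⌊2681/85⌋-⌊2681/221⌋ + ⌊2681/1105⌋ = 536+206+157 - 41-31-12 + 2 = 817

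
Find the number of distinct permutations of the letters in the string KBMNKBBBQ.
9! / (2! × 1! × 1! × 1! × 4!) = 7560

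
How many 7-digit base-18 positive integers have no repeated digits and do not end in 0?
Last digit: 17 nonzero choices. First digit: 16 (nonzero, ≠last). Middle 5: P(16,5) = 524160. Total = 142571520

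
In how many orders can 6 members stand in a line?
6! = 720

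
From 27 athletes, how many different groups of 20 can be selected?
C(27,20) = 27!/(20!×7!) = 888030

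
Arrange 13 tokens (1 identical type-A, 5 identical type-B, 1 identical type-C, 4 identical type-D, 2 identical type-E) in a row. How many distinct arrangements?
13! / (1! × 5! × 1! × 4! × 2!) = 1081080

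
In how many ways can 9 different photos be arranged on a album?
9! = 362880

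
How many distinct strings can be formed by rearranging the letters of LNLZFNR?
7! / (1! × 2! × 1! × 1! × 2!) = 1260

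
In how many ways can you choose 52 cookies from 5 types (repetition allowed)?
C(52+5-1, 5-1) = C(56, 4) = 367290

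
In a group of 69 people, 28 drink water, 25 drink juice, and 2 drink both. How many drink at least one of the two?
|A∪B| = |A| + |B| - |A∩B| = 28 + 25 - 2 = 51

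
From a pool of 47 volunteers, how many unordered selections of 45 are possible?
C(47,45) = 47!/(45!×2!) = 1081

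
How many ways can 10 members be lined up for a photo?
10! = 3628800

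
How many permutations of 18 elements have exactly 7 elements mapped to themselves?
Choose the 7 fixed points C(18,7) = 31824, derange the rest: !11 = Σ_{j=0}^{11} (-1)^j·11!/j! = 39916800 - 39916800 + 19958400 - 6652800 + 1663200 - 332640 + 55440 - 7920 + 990 - 110 + 11 - 1 = 14684570. Product = 31824 × 14684570 = 467321755680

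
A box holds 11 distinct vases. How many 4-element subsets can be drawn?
C(11,4) = 11!/(4!×7!) = 330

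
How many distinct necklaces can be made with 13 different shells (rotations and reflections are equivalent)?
(13-1)!/2 = 479001600/2 = 239500800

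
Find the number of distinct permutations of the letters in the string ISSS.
4! / (3! × 1!) = 4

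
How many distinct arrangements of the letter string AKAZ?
4! / (2! × 1! × 1!) = 12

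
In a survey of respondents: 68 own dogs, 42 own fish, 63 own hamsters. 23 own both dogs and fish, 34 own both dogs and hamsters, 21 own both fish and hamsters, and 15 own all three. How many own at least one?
|A∪B∪C| = 68+42+63-23-34-21+15 = 110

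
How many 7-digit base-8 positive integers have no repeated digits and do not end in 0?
Last digit: 7 nonzero choices. First digit: 6 (nonzero, ≠last). Middle 5: P(6,5) = 720. Total = 30240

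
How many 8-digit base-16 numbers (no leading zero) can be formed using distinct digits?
First digit: 15 choices (nonzero). Then descending: 15 × 15 × 14 × 13 × 12 × 11 × 10 × 9 = 486486000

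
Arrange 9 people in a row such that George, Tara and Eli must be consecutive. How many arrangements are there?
Treat the 3 as one block: (9-3+1)! × 3! = 5040 × 6 = 30240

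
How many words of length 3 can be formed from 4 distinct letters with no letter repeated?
P(4,3) = 4!/(4-3)! = 24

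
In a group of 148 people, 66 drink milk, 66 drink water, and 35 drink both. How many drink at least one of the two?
|A∪B| = |A| + |B| - |A∩B| = 66 + 66 - 35 = 97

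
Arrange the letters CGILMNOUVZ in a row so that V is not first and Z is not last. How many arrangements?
By inclusion-exclusion: 10! - 2×(10-1)! + (10-2)! = 3628800 - 725760 + 40320 = 2943360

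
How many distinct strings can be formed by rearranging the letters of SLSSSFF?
7! / (1! × 4! × 2!) = 105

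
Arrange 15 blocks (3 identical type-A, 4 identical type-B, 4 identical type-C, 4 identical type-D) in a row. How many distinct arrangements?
15! / (3! × 4! × 4! × 4!) = 15765750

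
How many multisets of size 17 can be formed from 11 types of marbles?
C(17+11-1, 11-1) = C(27, 10) = 8436285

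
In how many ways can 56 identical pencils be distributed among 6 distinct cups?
C(56+6-1, 6-1) = C(61, 5) = 5949147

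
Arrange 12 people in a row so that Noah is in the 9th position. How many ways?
Fix one position: (12-1)! = 39916800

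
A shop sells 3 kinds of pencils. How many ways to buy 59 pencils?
C(59+3-1, 3-1) = C(61, 2) = 1830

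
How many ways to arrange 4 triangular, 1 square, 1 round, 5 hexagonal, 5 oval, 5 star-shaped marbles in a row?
21! / (4! × 1! × 1! × 5! × 5! × 5!) = 1231938227520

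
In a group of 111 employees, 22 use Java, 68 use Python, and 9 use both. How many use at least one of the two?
|A∪B| = |A| + |B| - |A∩B| = 22 + 68 - 9 = 81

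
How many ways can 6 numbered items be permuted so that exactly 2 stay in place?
Choose the 2 fixed points C(6,2) = 15, derange the rest: !4 = Σ_{j=0}^{4} (-1)^j·4!/j! = 24 - 24 + 12 - 4 + 1 = 9. Product = 15 × 9 = 135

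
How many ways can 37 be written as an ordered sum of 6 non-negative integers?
C(37+6-1, 6-1) = C(42, 5) = 850668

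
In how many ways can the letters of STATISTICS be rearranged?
10! / (3! × 3! × 1! × 2! × 1!) = 50400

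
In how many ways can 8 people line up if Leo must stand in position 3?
Fix one position: (8-1)! = 5040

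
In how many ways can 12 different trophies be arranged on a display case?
12! = 479001600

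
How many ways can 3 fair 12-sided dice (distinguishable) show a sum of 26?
Coefficient of x^26 in (x + x² + ... + x^12)^3. By inclusion-exclusion on dice exceeding 12: Σ_j (-1)^j C(3,j)·C(26-1-12j, 2) = C(3,0)·C(25,2) - C(3,1)·C(13,2) = 1·300 - 3·78 = 66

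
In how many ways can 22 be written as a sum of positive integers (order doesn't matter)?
Pentagonal recurrence p(n) = p(n-1) + p(n-2) - p(n-5) - p(n-7) + p(n-12) + p(n-15) - ... gives p(0..21) = 1, 1, 2, 3, 5, 7, 11, 15, 22, 30, 42, 56, 77, 101, 135, 176, 231, 297, 385, 490, 627, 792. p(22) = p(21) + p(20) - p(17) - p(15) + p(10) + p(7) - p(0) = 792 + 627 - 297 - 176 + 42 + 15 - 1 = 1002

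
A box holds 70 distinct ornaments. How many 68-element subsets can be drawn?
C(70,68) = 70!/(68!×2!) = 2415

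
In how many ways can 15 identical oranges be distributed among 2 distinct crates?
C(15+2-1, 2-1) = C(16, 1) = 16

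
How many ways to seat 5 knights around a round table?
Circular: fix one position, arrange the rest. (5-1)! = 24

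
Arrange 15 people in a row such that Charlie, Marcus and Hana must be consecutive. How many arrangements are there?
Treat the 3 as one block: (15-3+1)! × 3! = 6227020800 × 6 = 37362124800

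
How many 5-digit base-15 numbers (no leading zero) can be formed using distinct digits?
First digit: 14 choices (nonzero). Then descending: 14 × 14 × 13 × 12 × 11 = 336336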